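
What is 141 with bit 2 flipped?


141 ^ (1 << 2) = 141 ^ 4 = 137

137


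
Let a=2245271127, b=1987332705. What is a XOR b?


2245271127 ^ 1987332705 = 4087370806

4087370806


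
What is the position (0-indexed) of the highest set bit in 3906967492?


0b11101000110111111001011111000100. Highest set bit at position 31

31


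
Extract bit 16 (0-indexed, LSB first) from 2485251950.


0b10010100001000011110111101101110, position 16 = 1

1


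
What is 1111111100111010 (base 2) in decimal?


1111111100111010 in decimal = 65338

65338


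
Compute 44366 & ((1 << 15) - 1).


44366 & 32767 = 11598

11598


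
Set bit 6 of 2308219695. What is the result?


2308219695 | (1 << 6) = 2308219695 | 64 = 2308219759

2308219759


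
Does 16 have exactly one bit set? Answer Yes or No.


0b10000. Only one bit set => Yes

Yes


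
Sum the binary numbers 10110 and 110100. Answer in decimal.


10110 + 110100 = 1001010 = 74

74


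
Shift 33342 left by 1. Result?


0b1000001000111110 << 1 = 0b10000010001111100 = 66684

66684


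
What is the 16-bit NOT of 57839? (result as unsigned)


~0b1110000111101111 = 0b1111000010000 = 7696 (16-bit unsigned)

7696


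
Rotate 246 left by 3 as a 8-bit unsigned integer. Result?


Rotate 0b11110110 left by 3 (8-bit) = 0b10110111 = 183

183


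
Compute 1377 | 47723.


0b10101100001 | 0b1011101001101011 = 0b1011111101101011 = 49003

49003


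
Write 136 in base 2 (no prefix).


136 = 10001000 in binary

10001000


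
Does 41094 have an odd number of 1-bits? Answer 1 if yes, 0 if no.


0b1010000010000110 has 5 ones => parity 1

1


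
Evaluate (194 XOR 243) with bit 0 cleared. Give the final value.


Step 1: 194 ^ 243 = 49
Step 2: 49 & ~(1 << 0) = 48

48


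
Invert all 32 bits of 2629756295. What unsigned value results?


2629756295 ^ 4294967295 = 1665211000

1665211000


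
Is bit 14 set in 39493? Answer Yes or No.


0b1001101001000101, bit 14 = 0. No

No


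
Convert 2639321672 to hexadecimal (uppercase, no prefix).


2639321672 = 9D50DA48 hex

9D50DA48


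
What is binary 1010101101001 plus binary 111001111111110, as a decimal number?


1010101101001 + 111001111111110 = 1000100101100111 = 35175

35175


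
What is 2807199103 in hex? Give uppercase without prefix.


2807199103 = A752757F hex

A752757F


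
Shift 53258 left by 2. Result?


0b1101000000001010 << 2 = 0b110100000000101000 = 213032

213032


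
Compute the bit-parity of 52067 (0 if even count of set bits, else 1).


0b1100101101100011 has 9 ones => parity 1

1


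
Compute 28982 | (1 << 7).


28982 | (1 << 7) = 28982 | 128 = 29110

29110


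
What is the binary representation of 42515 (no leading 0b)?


42515 = 1010011000010011 in binary

1010011000010011


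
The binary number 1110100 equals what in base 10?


1110100 in decimal = 116

116


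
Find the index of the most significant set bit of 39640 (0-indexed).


0b1001101011011000. Highest set bit at position 15

15


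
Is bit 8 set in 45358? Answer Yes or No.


0b1011000100101110, bit 8 = 1. Yes

Yes


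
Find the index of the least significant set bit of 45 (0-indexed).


0b101101. Lowest set bit at position 0

0


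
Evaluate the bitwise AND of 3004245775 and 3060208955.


0b10110011000100010010011100001111 & 0b10110110011001110001010100111011 = 0b10110010000000010000010100001011 = 2986411275

2986411275


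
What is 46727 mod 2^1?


46727 & 1 = 1

1


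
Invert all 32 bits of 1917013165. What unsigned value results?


1917013165 ^ 4294967295 = 2377954130

2377954130


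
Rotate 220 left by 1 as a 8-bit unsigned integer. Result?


Rotate 0b11011100 left by 1 (8-bit) = 0b10111001 = 185

185


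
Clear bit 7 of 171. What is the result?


171 & ~(1 << 7) = 43

43


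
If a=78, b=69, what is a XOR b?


78 ^ 69 = 11

11


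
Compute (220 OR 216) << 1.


Step 1: 220 | 216 = 220
Step 2: 220 << 1 = 440

440


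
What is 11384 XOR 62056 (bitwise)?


0b10110001111000 ^ 0b1111001001101000 = 0b1101111000010000 = 56848

56848


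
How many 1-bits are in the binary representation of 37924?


0b1001010000100100 has 5 set bits

5


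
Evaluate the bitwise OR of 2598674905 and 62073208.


0b10011010111001001010000111011001 | 0b11101100110010100101111000 = 0b10011011111101111010100111111001 = 2616699385

2616699385


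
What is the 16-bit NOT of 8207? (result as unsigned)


~0b10000000001111 = 0b1101111111110000 = 57328 (16-bit unsigned)

57328


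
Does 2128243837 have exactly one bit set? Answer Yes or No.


0b1111110110110100110110001111101. Multiple bits set => No

No


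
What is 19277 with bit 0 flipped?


19277 ^ (1 << 0) = 19277 ^ 1 = 19276

19276


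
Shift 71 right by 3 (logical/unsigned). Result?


0b1000111 >> 3 = 0b1000 = 8

8


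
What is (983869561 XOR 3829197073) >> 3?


Step 1: 983869561 ^ 3829197073 = 3734520168
Step 2: 3734520168 >> 3 = 466815021

466815021


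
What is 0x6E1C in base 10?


6E1C hex = 28188 decimal

28188


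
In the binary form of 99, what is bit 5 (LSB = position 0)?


0b1100011, position 5 = 1

1


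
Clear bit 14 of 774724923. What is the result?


774724923 & ~(1 << 14) = 774708539

774708539


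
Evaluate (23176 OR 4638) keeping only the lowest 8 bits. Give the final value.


Step 1: 23176 | 4638 = 23198
Step 2: 23198 & 255 = 158

158


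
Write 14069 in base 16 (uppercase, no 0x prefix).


14069 = 36F5 hex

36F5


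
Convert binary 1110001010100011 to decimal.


1110001010100011 in decimal = 58019

58019


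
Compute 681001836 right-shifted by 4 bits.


0b101000100101110100001101101100 >> 4 = 0b10100010010111010000110110 = 42562614

42562614


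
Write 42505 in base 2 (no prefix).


42505 = 1010011000001001 in binary

1010011000001001


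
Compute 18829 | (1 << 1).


18829 | (1 << 1) = 18829 | 2 = 18831

18831


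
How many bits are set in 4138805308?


0b11110110101100010010100000111100 has 16 set bits

16


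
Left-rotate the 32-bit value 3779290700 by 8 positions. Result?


Rotate 0b11100001010000110110011001001100 left by 8 (32-bit) = 0b1000011011001100100110011100001 = 1130777825

1130777825


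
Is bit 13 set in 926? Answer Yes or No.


0b1110011110, bit 13 = 0. No

No


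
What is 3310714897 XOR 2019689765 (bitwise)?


0b11000101010101011000000000010001 ^ 0b1111000011000100000010100100101 = 0b10111101001101111000010100110100 = 3174532404

3174532404


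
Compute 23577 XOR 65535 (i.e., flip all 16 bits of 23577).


23577 ^ 65535 = 41958

41958


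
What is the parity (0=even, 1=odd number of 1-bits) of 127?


0b1111111 has 7 ones => parity 1

1


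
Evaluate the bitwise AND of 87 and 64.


0b1010111 & 0b1000000 = 0b1000000 = 64

64


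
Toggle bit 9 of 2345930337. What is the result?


2345930337 ^ (1 << 9) = 2345930337 ^ 512 = 2345929825

2345929825


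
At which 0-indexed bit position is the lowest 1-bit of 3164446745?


0b10111100100111011010000000011001. Lowest set bit at position 0

0


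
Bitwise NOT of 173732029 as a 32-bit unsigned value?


~0b1010010110101111000010111101 = 0b11110101101001010000111101000010 = 4121235266 (32-bit unsigned)

4121235266


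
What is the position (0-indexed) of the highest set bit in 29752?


0b111010000111000. Highest set bit at position 14

14


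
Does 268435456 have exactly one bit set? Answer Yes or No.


0b10000000000000000000000000000. Only one bit set => Yes

Yes


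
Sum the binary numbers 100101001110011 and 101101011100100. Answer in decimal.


100101001110011 + 101101011100100 = 1010010101010111 = 42327

42327


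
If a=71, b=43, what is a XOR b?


71 ^ 43 = 108

108


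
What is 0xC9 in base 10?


C9 hex = 201 decimal

201


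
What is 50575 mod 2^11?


50575 & 2047 = 1423

1423


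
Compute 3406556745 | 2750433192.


0b11001011000010111110111001001001 | 0b10100011111100000100011110101000 = 0b11101011111110111110111111101001 = 3959156713

3959156713


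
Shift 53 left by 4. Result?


0b110101 << 4 = 0b1101010000 = 848

848


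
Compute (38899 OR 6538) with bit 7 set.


Step 1: 38899 | 6538 = 40955
Step 2: 40955 | (1 << 7) = 40955 | 128 = 40955

40955


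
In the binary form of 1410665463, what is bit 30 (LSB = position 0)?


0b1010100000101010000101111110111, position 30 = 1

1


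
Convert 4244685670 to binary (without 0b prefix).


4244685670 = 11111101000000001100001101100110 in binary

11111101000000001100001101100110


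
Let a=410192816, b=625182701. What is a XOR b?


410192816 ^ 625182701 = 1026591837

1026591837


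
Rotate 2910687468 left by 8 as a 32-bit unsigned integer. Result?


Rotate 0b10101101011111011001000011101100 left by 8 (32-bit) = 0b1111101100100001110110010101101 = 2106649773

2106649773


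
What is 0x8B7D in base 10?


8B7D hex = 35709 decimal

35709


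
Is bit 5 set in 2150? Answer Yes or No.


0b100001100110, bit 5 = 1. Yes

Yes


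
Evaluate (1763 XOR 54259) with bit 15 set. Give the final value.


Step 1: 1763 ^ 54259 = 54544
Step 2: 54544 | (1 << 15) = 54544 | 32768 = 54544

54544


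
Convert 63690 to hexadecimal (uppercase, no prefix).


63690 = F8CA hex

F8CA


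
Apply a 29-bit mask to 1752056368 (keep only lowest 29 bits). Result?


1752056368 & 536870911 = 141443632

141443632


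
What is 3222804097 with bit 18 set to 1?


3222804097 | (1 << 18) = 3222804097 | 262144 = 3223066241

3223066241


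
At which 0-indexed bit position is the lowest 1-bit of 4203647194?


0b11111010100011101001000011011010. Lowest set bit at position 1

1


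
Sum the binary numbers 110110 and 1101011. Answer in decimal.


110110 + 1101011 = 10100001 = 161

161


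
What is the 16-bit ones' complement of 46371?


46371 ^ 65535 = 19164

19164


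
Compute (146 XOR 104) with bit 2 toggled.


Step 1: 146 ^ 104 = 250
Step 2: 250 ^ (1 << 2) = 250 ^ 4 = 254

254


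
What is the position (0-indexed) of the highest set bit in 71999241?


0b100010010101001111100001001. Highest set bit at position 26

26


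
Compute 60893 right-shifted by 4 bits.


0b1110110111011101 >> 4 = 0b111011011101 = 3805

3805


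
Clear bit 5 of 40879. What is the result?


40879 & ~(1 << 5) = 40847

40847


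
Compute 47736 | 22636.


0b1011101001111000 | 0b101100001101100 = 0b1111101001111100 = 64124

64124


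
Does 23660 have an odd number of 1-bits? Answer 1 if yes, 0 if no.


0b101110001101100 has 8 ones => parity 0

0


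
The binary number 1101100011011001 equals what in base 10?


1101100011011001 in decimal = 55513

55513


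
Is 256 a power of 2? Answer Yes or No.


0b100000000. Only one bit set => Yes

Yes


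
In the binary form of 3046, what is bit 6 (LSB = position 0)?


0b101111100110, position 6 = 1

1


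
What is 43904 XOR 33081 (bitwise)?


0b1010101110000000 ^ 0b1000000100111001 = 0b10101010111001 = 10937

10937


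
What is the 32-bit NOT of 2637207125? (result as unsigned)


~0b10011101001100001001011001010101 = 0b1100010110011110110100110101010 = 1657760170 (32-bit unsigned)

1657760170


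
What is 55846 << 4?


0b1101101000100110 << 4 = 0b11011010001001100000 = 893536

893536


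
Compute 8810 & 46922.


0b10001001101010 & 0b1011011101001010 = 0b10001001001010 = 8778

8778


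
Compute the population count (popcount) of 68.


0b1000100 has 2 set bits

2


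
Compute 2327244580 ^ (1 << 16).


2327244580 ^ (1 << 16) = 2327244580 ^ 65536 = 2327310116

2327310116


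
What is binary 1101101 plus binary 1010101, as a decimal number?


1101101 + 1010101 = 11000010 = 194

194


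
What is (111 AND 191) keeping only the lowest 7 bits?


Step 1: 111 & 191 = 47
Step 2: 47 & 127 = 47

47


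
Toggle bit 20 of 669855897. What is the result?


669855897 ^ (1 << 20) = 669855897 ^ 1048576 = 670904473

670904473


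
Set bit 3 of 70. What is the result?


70 | (1 << 3) = 70 | 8 = 78

78


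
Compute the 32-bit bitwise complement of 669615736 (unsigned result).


~0b100111111010011000011001111000 = 0b11011000000101100111100110000111 = 3625351559 (32-bit unsigned)

3625351559


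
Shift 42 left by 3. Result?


0b101010 << 3 = 0b101010000 = 336

336


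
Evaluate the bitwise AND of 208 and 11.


0b11010000 & 0b1011 = 0b0 = 0

0


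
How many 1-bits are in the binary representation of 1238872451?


0b1001001110101111011000110000011 has 16 set bits

16


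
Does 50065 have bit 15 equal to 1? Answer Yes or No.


0b1100001110010001, bit 15 = 1. Yes

Yes


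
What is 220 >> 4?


0b11011100 >> 4 = 0b1101 = 13

13


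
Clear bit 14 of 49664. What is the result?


49664 & ~(1 << 14) = 33280

33280


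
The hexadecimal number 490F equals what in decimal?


490F hex = 18703 decimal

18703


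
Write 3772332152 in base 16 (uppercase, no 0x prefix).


3772332152 = E0D93878 hex

E0D93878


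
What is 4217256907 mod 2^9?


4217256907 & 511 = 459

459


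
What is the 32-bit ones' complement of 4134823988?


4134823988 ^ 4294967295 = 160143307

160143307


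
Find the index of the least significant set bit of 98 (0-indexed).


0b1100010. Lowest set bit at position 1

1


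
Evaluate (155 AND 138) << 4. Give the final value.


Step 1: 155 & 138 = 138
Step 2: 138 << 4 = 2208

2208


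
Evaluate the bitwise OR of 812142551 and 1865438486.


0b110000011010000100111111010111 | 0b1101111001100000101010100010110 = 0b1111111011110000101111111010111 = 2138595287

2138595287


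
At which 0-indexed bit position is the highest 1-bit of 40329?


0b1001110110001001. Highest set bit at position 15

15


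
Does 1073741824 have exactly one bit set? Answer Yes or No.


0b1000000000000000000000000000000. Only one bit set => Yes

Yes


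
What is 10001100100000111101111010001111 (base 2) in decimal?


10001100100000111101111010001111 in decimal = 2357452431

2357452431


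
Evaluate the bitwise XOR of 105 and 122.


0b1101001 ^ 0b1111010 = 0b10011 = 19

19


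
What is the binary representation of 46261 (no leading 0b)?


46261 = 1011010010110101 in binary

1011010010110101


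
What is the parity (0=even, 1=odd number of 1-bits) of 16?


0b10000 has 1 ones => parity 1

1


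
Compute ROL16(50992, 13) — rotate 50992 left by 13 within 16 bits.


Rotate 0b1100011100110000 left by 13 (16-bit) = 0b1100011100110 = 6374

6374


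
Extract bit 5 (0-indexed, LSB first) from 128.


0b10000000, position 5 = 0

0


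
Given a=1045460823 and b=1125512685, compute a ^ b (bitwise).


1045460823 ^ 1125512685 = 2101707450

2101707450


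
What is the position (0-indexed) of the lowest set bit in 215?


0b11010111. Lowest set bit at position 0

0


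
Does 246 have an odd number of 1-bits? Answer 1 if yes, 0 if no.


0b11110110 has 6 ones => parity 0

0


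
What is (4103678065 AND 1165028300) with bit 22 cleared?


Step 1: 4103678065 & 1165028300 = 1141909568
Step 2: 1141909568 & ~(1 << 22) = 1141909568

1141909568


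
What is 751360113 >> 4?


0b101100110010001101100001110001 >> 4 = 0b10110011001000110110000111 = 46960007

46960007


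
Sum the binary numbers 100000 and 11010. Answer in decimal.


100000 + 11010 = 111010 = 58

58


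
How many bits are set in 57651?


0b1110000100110011 has 8 set bits

8


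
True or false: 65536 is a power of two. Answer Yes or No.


0b10000000000000000. Only one bit set => Yes

Yes


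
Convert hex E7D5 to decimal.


E7D5 hex = 59349 decimal

59349


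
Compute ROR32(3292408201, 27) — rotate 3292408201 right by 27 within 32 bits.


Rotate 0b11000100001111100010100110001001 right by 27 (32-bit) = 0b10000111110001010011000100111000 = 2277847352

2277847352


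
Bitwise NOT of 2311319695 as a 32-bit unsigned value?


~0b10001001110000111111000010001111 = 0b1110110001111000000111101110000 = 1983647600 (32-bit unsigned)

1983647600


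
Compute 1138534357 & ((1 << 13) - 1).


1138534357 & 8191 = 2005

2005


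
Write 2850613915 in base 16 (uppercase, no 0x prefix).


2850613915 = A9E8EA9B hex

A9E8EA9B


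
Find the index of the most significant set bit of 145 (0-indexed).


0b10010001. Highest set bit at position 7

7


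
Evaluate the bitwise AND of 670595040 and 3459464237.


0b100111111110000111011111100000 & 0b11001110001100110011110000101101 = 0b110001100000011010000100000 = 103822368

103822368


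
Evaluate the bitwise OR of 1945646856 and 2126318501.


0b1110011111110000011011100001000 | 0b1111110101111010000101110100101 = 0b1111111111111010011111110101101 = 2147303341

2147303341


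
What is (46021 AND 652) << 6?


Step 1: 46021 & 652 = 644
Step 2: 644 << 6 = 41216

41216


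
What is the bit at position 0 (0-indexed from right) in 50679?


0b1100010111110111, position 0 = 1

1


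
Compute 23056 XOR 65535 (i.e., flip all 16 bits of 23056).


23056 ^ 65535 = 42479

42479


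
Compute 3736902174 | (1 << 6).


3736902174 | (1 << 6) = 3736902174 | 64 = 3736902238

3736902238


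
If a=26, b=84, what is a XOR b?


26 ^ 84 = 78

78


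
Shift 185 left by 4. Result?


0b10111001 << 4 = 0b101110010000 = 2960

2960


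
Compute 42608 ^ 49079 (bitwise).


0b1010011001110000 ^ 0b1011111110110111 = 0b1100111000111 = 6599

6599


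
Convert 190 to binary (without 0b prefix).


190 = 10111110 in binary

10111110


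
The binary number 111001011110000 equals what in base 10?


111001011110000 in decimal = 29424

29424


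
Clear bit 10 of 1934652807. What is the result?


1934652807 & ~(1 << 10) = 1934651783

1934651783


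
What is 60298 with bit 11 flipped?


60298 ^ (1 << 11) = 60298 ^ 2048 = 58250

58250


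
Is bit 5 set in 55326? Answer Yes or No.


0b1101100000011110, bit 5 = 0. No

No


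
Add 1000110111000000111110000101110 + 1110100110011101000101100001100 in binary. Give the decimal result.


1000110111000000111110000101110 + 1110100110011101000101100001100 = 10111011101011110000011100111010 = 3148810042

3148810042


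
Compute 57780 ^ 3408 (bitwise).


0b1110000110110100 ^ 0b110101010000 = 0b1110110011100100 = 60644

60644


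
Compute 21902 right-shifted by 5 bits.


0b101010110001110 >> 5 = 0b1010101100 = 684

684


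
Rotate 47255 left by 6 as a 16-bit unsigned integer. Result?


Rotate 0b1011100010010111 left by 6 (16-bit) = 0b10010111101110 = 9710

9710


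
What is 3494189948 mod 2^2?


3494189948 & 3 = 0

0


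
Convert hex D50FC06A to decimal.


D50FC06A hex = 3574579306 decimal

3574579306


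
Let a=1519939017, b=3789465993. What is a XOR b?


1519939017 ^ 3789465993 = 3141977152

3141977152


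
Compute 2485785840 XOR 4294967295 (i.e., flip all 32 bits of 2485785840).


2485785840 ^ 4294967295 = 1809181455

1809181455


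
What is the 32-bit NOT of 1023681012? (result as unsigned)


~0b111101000001000010000111110100 = 0b11000010111110111101111000001011 = 3271286283 (32-bit unsigned)

3271286283


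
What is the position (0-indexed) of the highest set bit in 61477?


0b1111000000100101. Highest set bit at position 15

15


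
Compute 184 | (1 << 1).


184 | (1 << 1) = 184 | 2 = 186

186


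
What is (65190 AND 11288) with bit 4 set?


Step 1: 65190 & 11288 = 11264
Step 2: 11264 | (1 << 4) = 11264 | 16 = 11280

11280


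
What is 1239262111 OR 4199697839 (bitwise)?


0b1001001110111011010001110011111 | 0b11111010010100100100110110101111 = 0b11111011110111111110111110111111 = 4225757119

4225757119


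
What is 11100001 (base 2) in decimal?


11100001 in decimal = 225

225


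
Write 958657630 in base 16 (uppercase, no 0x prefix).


958657630 = 3923F45E hex

3923F45E


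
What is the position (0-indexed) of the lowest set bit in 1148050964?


0b1000100011011011101111000010100. Lowest set bit at position 2

2


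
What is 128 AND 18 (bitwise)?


0b10000000 & 0b10010 = 0b0 = 0

0


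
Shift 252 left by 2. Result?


0b11111100 << 2 = 0b1111110000 = 1008

1008


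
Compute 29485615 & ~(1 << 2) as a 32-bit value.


29485615 & ~(1 << 2) = 29485611

29485611


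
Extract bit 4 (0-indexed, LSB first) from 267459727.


0b1111111100010001110010001111, position 4 = 0

0


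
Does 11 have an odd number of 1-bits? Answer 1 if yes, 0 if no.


0b1011 has 3 ones => parity 1

1


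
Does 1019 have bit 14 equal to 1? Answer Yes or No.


0b1111111011, bit 14 = 0. No

No


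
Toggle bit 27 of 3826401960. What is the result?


3826401960 ^ (1 << 27) = 3826401960 ^ 134217728 = 3960619688

3960619688


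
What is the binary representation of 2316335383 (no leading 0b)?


2316335383 = 10001010000100000111100100010111 in binary

10001010000100000111100100010111


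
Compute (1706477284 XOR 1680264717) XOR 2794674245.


Step 1: 1706477284 ^ 1680264717 = 26216681
Step 2: 26216681 ^ 2794674245 = 2802012332

2802012332


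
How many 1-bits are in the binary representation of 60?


0b111100 has 4 set bits

4


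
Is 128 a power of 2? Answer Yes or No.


0b10000000. Only one bit set => Yes

Yes


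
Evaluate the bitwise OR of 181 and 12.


0b10110101 | 0b1100 = 0b10111101 = 189

189


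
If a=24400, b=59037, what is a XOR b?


24400 ^ 59037 = 47565

47565


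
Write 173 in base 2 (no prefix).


173 = 10101101 in binary

10101101


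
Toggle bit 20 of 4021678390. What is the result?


4021678390 ^ (1 << 20) = 4021678390 ^ 1048576 = 4020629814

4020629814


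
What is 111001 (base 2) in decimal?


111001 in decimal = 57

57


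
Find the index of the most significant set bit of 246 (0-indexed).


0b11110110. Highest set bit at position 7

7


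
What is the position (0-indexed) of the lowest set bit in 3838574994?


0b11100100110011000000000110010010. Lowest set bit at position 1

1


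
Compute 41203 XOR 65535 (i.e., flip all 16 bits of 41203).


41203 ^ 65535 = 24332

24332


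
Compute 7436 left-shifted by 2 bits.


0b1110100001100 << 2 = 0b111010000110000 = 29744

29744


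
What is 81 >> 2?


0b1010001 >> 2 = 0b10100 = 20

20


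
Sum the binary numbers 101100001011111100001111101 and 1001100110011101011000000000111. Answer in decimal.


101100001011111100001111101 + 1001100110011101011000000000111 = 1010010010101001010100010000100 = 1381279876

1381279876


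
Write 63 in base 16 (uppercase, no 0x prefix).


63 = 3F hex

3F


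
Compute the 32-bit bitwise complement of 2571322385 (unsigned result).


~0b10011001010000110100010000010001 = 0b1100110101111001011101111101110 = 1723644910 (32-bit unsigned)

1723644910


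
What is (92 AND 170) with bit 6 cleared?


Step 1: 92 & 170 = 8
Step 2: 8 & ~(1 << 6) = 8

8


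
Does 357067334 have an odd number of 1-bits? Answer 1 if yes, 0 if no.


0b10101010010000110101001000110 has 12 ones => parity 0

0


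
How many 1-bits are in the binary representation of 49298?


0b1100000010010010 has 5 set bits

5


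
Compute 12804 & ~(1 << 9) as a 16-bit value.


12804 & ~(1 << 9) = 12292

12292


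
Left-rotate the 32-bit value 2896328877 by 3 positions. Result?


Rotate 0b10101100101000100111100010101101 left by 3 (32-bit) = 0b1100101000100111100010101101101 = 1695794541

1695794541


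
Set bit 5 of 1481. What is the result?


1481 | (1 << 5) = 1481 | 32 = 1513

1513


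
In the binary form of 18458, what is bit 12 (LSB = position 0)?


0b100100000011010, position 12 = 0

0


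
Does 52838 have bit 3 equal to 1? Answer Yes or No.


0b1100111001100110, bit 3 = 0. No

No


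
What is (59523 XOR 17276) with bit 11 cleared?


Step 1: 59523 ^ 17276 = 44031
Step 2: 44031 & ~(1 << 11) = 41983

41983


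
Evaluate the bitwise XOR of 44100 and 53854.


0b1010110001000100 ^ 0b1101001001011110 = 0b111111000011010 = 32282

32282


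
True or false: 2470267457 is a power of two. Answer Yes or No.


0b10010011001111010100101001000001. Multiple bits set => No

No


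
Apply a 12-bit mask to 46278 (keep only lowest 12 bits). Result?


46278 & 4095 = 1222

1222


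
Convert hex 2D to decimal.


2D hex = 45 decimal

45


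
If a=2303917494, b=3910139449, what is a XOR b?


2303917494 ^ 3910139449 = 1616708495

1616708495


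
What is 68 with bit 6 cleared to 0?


68 & ~(1 << 6) = 4

4


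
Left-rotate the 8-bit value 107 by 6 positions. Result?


Rotate 0b1101011 left by 6 (8-bit) = 0b11011010 = 218

218


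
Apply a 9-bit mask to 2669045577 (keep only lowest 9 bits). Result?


2669045577 & 511 = 329

329


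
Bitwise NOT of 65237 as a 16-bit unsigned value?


~0b1111111011010101 = 0b100101010 = 298 (16-bit unsigned)

298


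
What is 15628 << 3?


0b11110100001100 << 3 = 0b11110100001100000 = 125024

125024


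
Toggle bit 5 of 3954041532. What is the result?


3954041532 ^ (1 << 5) = 3954041532 ^ 32 = 3954041500

3954041500


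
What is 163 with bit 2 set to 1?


163 | (1 << 2) = 163 | 4 = 167

167


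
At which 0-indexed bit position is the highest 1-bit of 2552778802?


0b10011000001010000101000000110010. Highest set bit at position 31

31


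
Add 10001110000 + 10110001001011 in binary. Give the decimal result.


10001110000 + 10110001001011 = 11000010111011 = 12475

12475


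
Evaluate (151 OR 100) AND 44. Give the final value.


Step 1: 151 | 100 = 247
Step 2: 247 & 44 = 36

36


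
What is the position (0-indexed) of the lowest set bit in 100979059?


0b110000001001101000101110011. Lowest set bit at position 0

0


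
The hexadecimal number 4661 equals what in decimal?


4661 hex = 18017 decimal

18017


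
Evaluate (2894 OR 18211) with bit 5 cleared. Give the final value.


Step 1: 2894 | 18211 = 20335
Step 2: 20335 & ~(1 << 5) = 20303

20303


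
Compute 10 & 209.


0b1010 & 0b11010001 = 0b0 = 0

0


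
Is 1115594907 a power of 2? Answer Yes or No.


0b1000010011111101010000010011011. Multiple bits set => No

No


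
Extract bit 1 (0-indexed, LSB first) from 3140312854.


0b10111011001011010101111100010110, position 1 = 1

1


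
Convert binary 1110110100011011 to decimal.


1110110100011011 in decimal = 60699

60699


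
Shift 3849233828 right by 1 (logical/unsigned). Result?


0b11100101011011101010010110100100 >> 1 = 0b1110010101101110101001011010010 = 1924616914

1924616914


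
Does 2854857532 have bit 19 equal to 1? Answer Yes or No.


0b10101010001010011010101100111100, bit 19 = 1. Yes

Yes


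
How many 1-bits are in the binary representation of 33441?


0b1000001010100001 has 5 set bits

5


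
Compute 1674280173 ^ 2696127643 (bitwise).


0b1100011110010110111110011101101 ^ 0b10100000101100111010010010011011 = 0b11000011011110001101100001110110 = 3279476854

3279476854


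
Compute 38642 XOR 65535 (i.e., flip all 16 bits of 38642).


38642 ^ 65535 = 26893

26893


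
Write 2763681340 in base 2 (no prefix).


2763681340 = 10100100101110100110111000111100 in binary

10100100101110100110111000111100


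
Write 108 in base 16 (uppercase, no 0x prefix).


108 = 6C hex

6C


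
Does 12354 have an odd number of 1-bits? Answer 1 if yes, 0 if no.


0b11000001000010 has 4 ones => parity 0

0


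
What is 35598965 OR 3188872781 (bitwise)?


0b10000111110011001001110101 | 0b10111110000100100101011001001101 = 0b10111110000111110111011001111101 = 3189732989

3189732989


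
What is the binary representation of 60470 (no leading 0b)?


60470 = 1110110000110110 in binary

1110110000110110


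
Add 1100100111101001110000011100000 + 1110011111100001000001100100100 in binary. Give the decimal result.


1100100111101001110000011100000 + 1110011111100001000001100100100 = 11011000111001010110010000000100 = 3638912004

3638912004


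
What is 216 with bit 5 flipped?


216 ^ (1 << 5) = 216 ^ 32 = 248

248


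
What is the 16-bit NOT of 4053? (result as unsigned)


~0b111111010101 = 0b1111000000101010 = 61482 (16-bit unsigned)

61482


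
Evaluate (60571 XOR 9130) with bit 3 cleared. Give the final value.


Step 1: 60571 ^ 9130 = 53041
Step 2: 53041 & ~(1 << 3) = 53041

53041


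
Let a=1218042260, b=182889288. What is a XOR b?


1218042260 ^ 182889288 = 1115648732

1115648732


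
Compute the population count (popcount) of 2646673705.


0b10011101110000010000100100101001 has 13 set bits

13


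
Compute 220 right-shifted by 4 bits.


0b11011100 >> 4 = 0b1101 = 13

13


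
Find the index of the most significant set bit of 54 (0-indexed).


0b110110. Highest set bit at position 5

5


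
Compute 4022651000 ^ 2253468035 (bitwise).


0b11101111110001001100100001111000 ^ 0b10000110010100010011000110000011 = 0b1101001100101011111100111111011 = 1771436539

1771436539


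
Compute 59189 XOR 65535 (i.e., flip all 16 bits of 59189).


59189 ^ 65535 = 6346

6346


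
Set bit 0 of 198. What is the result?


198 | (1 << 0) = 198 | 1 = 199

199


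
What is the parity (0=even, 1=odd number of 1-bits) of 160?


0b10100000 has 2 ones => parity 0

0


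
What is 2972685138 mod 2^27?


2972685138 & 134217727 = 19895122

19895122


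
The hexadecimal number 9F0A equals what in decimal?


9F0A hex = 40714 decimal

40714


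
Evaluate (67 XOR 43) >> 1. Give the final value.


Step 1: 67 ^ 43 = 104
Step 2: 104 >> 1 = 52

52


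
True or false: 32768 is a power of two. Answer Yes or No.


0b1000000000000000. Only one bit set => Yes

Yes


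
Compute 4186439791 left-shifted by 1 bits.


0b11111001100010000000000001101111 << 1 = 0b111110011000100000000000011011110 = 8372879582

8372879582


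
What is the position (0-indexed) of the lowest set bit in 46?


0b101110. Lowest set bit at position 1

1


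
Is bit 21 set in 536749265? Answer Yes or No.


0b11111111111100010010011010001, bit 21 = 1. Yes

Yes


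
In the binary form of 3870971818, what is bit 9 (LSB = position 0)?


0b11100110101110100101011110101010, position 9 = 1

1


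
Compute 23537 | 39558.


0b101101111110001 | 0b1001101010000110 = 0b1101101111110111 = 56311

56311


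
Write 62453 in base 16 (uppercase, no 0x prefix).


62453 = F3F5 hex

F3F5


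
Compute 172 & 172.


0b10101100 & 0b10101100 = 0b10101100 = 172

172


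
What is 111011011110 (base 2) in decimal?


111011011110 in decimal = 3806

3806


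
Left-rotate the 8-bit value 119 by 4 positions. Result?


Rotate 0b1110111 left by 4 (8-bit) = 0b1110111 = 119

119


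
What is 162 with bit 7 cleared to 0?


162 & ~(1 << 7) = 34

34


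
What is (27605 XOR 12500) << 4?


Step 1: 27605 ^ 12500 = 23297
Step 2: 23297 << 4 = 372752

372752


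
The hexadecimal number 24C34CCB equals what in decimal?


24C34CCB hex = 616778955 decimal

616778955


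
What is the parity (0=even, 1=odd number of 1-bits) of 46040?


0b1011001111011000 has 9 ones => parity 1

1


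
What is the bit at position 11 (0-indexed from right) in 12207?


0b10111110101111, position 11 = 1

1


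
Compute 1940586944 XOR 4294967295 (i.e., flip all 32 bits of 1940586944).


1940586944 ^ 4294967295 = 2354380351

2354380351


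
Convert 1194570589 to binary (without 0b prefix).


1194570589 = 1000111001100111011001101011101 in binary

1000111001100111011001101011101


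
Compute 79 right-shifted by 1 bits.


0b1001111 >> 1 = 0b100111 = 39

39


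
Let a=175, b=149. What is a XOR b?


175 ^ 149 = 58

58


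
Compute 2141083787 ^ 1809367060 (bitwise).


0b1111111100111100101100010001011 ^ 0b1101011110110001100000000010100 = 0b10100010001101001100010011111 = 340170911

340170911


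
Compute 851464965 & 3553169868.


0b110010110000000101001100000101 & 0b11010011110010010001000111001100 = 0b10010110000000001000100000100 = 314577156

314577156


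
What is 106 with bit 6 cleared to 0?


106 & ~(1 << 6) = 42

42


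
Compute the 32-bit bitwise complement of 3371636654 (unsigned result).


~0b11001000111101110001011110101110 = 0b110111000010001110100001010001 = 923330641 (32-bit unsigned)

923330641


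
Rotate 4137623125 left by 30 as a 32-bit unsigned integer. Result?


Rotate 0b11110110100111110001111001010101 left by 30 (32-bit) = 0b1111101101001111100011110010101 = 2108147605

2108147605


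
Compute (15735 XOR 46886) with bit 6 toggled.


Step 1: 15735 ^ 46886 = 35409
Step 2: 35409 ^ (1 << 6) = 35409 ^ 64 = 35345

35345


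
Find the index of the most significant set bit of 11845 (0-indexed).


0b10111001000101. Highest set bit at position 13

13


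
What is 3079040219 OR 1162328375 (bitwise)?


0b10110111100001100110110011011011 | 0b1000101010001111011100100110111 = 0b11110111110001111111110111111111 = 4157079039

4157079039


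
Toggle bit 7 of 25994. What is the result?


25994 ^ (1 << 7) = 25994 ^ 128 = 25866

25866


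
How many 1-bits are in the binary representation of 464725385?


0b11011101100110010010110001001 has 15 set bits

15


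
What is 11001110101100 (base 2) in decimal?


11001110101100 in decimal = 13228

13228


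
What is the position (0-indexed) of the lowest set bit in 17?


0b10001. Lowest set bit at position 0

0


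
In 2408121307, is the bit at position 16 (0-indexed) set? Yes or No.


0b10001111100010010000001111011011, bit 16 = 1. Yes

Yes


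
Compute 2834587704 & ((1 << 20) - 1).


2834587704 & 1048575 = 286776

286776


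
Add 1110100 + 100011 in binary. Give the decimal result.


1110100 + 100011 = 10010111 = 151

151


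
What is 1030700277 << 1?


0b111101011011110011110011110101 << 1 = 0b1111010110111100111100111101010 = 2061400554

2061400554


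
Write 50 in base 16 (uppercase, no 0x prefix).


50 = 32 hex

32


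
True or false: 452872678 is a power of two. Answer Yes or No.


0b11010111111100100100111100110. Multiple bits set => No

No


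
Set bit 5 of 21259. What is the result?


21259 | (1 << 5) = 21259 | 32 = 21291

21291


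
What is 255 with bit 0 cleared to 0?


255 & ~(1 << 0) = 254

254


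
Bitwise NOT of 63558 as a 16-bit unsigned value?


~0b1111100001000110 = 0b11110111001 = 1977 (16-bit unsigned)

1977


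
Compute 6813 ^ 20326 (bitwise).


0b1101010011101 ^ 0b100111101100110 = 0b101010111111011 = 22011

22011


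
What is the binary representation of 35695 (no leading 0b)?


35695 = 1000101101101111 in binary

1000101101101111


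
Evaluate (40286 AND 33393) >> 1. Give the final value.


Step 1: 40286 & 33393 = 32848
Step 2: 32848 >> 1 = 16424

16424


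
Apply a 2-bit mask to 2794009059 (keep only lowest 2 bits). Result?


2794009059 & 3 = 3

3


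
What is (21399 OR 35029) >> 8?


Step 1: 21399 | 35029 = 56279
Step 2: 56279 >> 8 = 219

219


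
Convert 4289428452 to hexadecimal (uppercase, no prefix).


4289428452 = FFAB7BE4 hex

FFAB7BE4


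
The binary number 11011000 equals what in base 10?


11011000 in decimal = 216

216


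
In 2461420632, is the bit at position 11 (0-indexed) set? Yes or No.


0b10010010101101100100110001011000, bit 11 = 1. Yes

Yes


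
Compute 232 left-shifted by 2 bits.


0b11101000 << 2 = 0b1110100000 = 928

928


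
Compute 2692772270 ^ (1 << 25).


2692772270 ^ (1 << 25) = 2692772270 ^ 33554432 = 2726326702

2726326702


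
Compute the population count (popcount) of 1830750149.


0b1101101000111110000011111000101 has 17 set bits

17


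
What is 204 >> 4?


0b11001100 >> 4 = 0b1100 = 12

12


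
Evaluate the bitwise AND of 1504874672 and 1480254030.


0b1011001101100101001000010110000 & 0b1011000001110101110001001001110 = 0b1011000001100101000000000000000 = 1479704576

1479704576


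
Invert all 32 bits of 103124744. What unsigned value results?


103124744 ^ 4294967295 = 4191842551

4191842551


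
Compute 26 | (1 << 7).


26 | (1 << 7) = 26 | 128 = 154

154


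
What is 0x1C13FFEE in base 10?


1C13FFEE hex = 471072750 decimal

471072750


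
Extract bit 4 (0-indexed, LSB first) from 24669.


0b110000001011101, position 4 = 1

1


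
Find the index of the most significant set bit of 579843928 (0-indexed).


0b100010100011111011011101011000. Highest set bit at position 29

29


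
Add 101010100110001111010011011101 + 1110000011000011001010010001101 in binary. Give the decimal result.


101010100110001111010011011101 + 1110000011000011001010010001101 = 10011010111110101000100101101010 = 2600110442

2600110442


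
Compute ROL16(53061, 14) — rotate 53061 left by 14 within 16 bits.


Rotate 0b1100111101000101 left by 14 (16-bit) = 0b111001111010001 = 29649

29649


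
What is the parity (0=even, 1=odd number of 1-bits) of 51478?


0b1100100100010110 has 7 ones => parity 1

1


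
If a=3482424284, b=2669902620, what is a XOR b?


3482424284 ^ 2669902620 = 1353902272

1353902272


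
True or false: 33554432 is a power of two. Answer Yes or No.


0b10000000000000000000000000. Only one bit set => Yes

Yes


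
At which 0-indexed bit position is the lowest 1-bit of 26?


0b11010. Lowest set bit at position 1

1


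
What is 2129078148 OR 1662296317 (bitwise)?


0b1111110111001110010011110000100 | 0b1100011000101001010000011111101 = 0b1111111111101111010011111111101 = 2146936829

2146936829


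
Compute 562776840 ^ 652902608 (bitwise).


0b100001100010110100101100001000 ^ 0b100110111010101000000011010000 = 0b111011000011100101111011000 = 123849688

123849688


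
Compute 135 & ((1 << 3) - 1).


135 & 7 = 7

7


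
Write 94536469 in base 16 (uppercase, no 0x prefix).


94536469 = 5A28315 hex

5A28315


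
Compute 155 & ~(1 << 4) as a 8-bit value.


155 & ~(1 << 4) = 139

139


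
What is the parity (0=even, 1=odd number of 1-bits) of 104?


0b1101000 has 3 ones => parity 1

1


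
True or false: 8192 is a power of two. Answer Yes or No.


0b10000000000000. Only one bit set => Yes

Yes


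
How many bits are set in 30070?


0b111010101110110 has 10 set bits

10


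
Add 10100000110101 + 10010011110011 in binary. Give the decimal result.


10100000110101 + 10010011110011 = 100110100101000 = 19752

19752


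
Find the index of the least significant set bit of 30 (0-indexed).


0b11110. Lowest set bit at position 1

1


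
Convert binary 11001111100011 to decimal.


11001111100011 in decimal = 13283

13283
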